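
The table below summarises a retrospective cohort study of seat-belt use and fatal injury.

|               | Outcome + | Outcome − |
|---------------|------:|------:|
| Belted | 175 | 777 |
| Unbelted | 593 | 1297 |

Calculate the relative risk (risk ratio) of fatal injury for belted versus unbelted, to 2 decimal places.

Cells: a = 175, b = 777, c = 593, d = 1297.
Risk in exposed = 175/952 = 0.18382; risk in unexposed = 593/1890 = 0.31376.
RR = 0.18382 / 0.31376 = 0.58588
The risk is 41% lower among the exposed than among the unexposed.

0.59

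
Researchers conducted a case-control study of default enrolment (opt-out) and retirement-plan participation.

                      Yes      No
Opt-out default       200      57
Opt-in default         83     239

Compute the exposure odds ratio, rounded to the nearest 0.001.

10.104

Cells: a = 200, b = 57, c = 83, d = 239.
OR = (a·d)/(b·c) = (200 × 239) / (57 × 83) = 47800 / 4731 = 10.10357
The odds of retirement-plan participation are about 10.10 times as high in the opt-out default group.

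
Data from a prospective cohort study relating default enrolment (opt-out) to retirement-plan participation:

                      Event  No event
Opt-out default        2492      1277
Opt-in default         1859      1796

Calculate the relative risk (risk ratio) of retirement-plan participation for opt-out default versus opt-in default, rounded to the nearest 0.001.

Cells: a = 2492, b = 1277, c = 1859, d = 1796.
Risk in exposed = 2492/3769 = 0.66118; risk in unexposed = 1859/3655 = 0.50862.
RR = 0.66118 / 0.50862 = 1.29996
The risk among the exposed is 1.30 times that among the unexposed.

1.300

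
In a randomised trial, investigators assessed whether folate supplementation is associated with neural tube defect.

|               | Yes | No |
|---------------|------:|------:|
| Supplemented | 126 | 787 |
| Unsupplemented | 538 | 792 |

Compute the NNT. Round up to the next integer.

Risk in treated group = 126/913 = 0.13801; risk in control = 538/1330 = 0.40451.
Absolute risk reduction = 0.40451 − 0.13801 = 0.26650
NNT = 1 / ARR = 1 / 0.26650 = 3.752 → round up → 4

4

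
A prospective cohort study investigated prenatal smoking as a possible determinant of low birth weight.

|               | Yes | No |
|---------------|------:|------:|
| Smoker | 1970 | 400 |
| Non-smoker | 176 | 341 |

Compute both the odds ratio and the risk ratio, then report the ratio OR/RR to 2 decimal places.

3.91

Cells: a = 1970, b = 400, c = 176, d = 341.
OR = (1970·341)/(400·176) = 671770/70400 = 9.54219
Risk in exposed = 1970/2370 = 0.83122; risk in unexposed = 176/517 = 0.34043; RR = 2.44172
OR/RR = 9.54219 / 2.44172 = 3.90798
The outcome is not rare, so the OR lies further from 1 than the RR.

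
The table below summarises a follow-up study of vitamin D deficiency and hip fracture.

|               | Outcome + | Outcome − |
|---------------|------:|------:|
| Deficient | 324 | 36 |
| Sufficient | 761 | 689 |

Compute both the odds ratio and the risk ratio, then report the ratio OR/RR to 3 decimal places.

Cells: a = 324, b = 36, c = 761, d = 689.
OR = (324·689)/(36·761) = 223236/27396 = 8.14849
Risk in exposed = 324/360 = 0.90000; risk in unexposed = 761/1450 = 0.52483; RR = 1.71485
OR/RR = 8.14849 / 1.71485 = 4.75172
The outcome is not rare, so the OR lies further from 1 than the RR.

4.752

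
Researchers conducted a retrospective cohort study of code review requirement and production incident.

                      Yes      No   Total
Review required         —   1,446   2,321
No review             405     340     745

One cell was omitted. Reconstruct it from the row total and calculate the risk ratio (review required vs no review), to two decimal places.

0.69

The missing cell is in the exposed row: 2321 − 1446 = 875.
So a = 875, b = 1446, c = 405, d = 340.
RR = [a/(a+b)] / [c/(c+d)] = (875/2321) / (405/745) = 0.37699/0.54362 = 0.69348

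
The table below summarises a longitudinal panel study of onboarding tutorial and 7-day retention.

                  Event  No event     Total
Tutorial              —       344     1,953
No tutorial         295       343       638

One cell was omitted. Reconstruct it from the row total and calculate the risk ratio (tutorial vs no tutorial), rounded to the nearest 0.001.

1.782

The missing cell is in the exposed row: 1953 − 344 = 1609.
So a = 1609, b = 344, c = 295, d = 343.
RR = [a/(a+b)] / [c/(c+d)] = (1609/1953) / (295/638) = 0.82386/0.46238 = 1.78177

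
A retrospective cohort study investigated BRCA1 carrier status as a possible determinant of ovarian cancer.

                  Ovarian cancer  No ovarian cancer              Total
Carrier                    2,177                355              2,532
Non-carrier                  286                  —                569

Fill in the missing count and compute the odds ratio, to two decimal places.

The missing cell is in the unexposed row: 569 − 286 = 283.
So a = 2177, b = 355, c = 286, d = 283.
OR = (a·d)/(b·c) = (2177 × 283) / (355 × 286) = 616091 / 101530 = 6.06807

6.07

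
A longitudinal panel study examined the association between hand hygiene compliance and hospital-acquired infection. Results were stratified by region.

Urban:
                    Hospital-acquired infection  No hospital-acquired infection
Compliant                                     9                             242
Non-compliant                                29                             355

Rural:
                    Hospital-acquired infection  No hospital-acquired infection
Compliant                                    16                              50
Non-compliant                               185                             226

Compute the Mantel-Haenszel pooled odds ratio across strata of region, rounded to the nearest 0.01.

0.41

OR_MH = Σ(aᵢdᵢ/nᵢ) / Σ(bᵢcᵢ/nᵢ), where nᵢ is the stratum total.
Stratum 1 (Urban): n = 635; a·d/n = 9·355/635 = 5.0315; b·c/n = 242·29/635 = 11.0520
Stratum 2 (Rural): n = 477; a·d/n = 16·226/477 = 7.5807; b·c/n = 50·185/477 = 19.3920
OR_MH = (5.0315 + 7.5807) / (11.0520 + 19.3920) = 12.6122 / 30.4440 = 0.41428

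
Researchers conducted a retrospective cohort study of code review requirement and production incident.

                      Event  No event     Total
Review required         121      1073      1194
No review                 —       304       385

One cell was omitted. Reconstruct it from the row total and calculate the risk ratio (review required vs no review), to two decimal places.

0.48

The missing cell is in the unexposed row: 385 − 304 = 81.
So a = 121, b = 1073, c = 81, d = 304.
RR = [a/(a+b)] / [c/(c+d)] = (121/1194) / (81/385) = 0.10134/0.21039 = 0.48168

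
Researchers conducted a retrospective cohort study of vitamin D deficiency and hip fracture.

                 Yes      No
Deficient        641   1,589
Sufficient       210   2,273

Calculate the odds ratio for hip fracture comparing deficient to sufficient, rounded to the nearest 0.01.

4.37

Cells: a = 641, b = 1589, c = 210, d = 2273.
OR = (a·d)/(b·c) = (641 × 2273) / (1589 × 210) = 1456993 / 333690 = 4.36631
The odds of hip fracture are about 4.37 times as high in the deficient group.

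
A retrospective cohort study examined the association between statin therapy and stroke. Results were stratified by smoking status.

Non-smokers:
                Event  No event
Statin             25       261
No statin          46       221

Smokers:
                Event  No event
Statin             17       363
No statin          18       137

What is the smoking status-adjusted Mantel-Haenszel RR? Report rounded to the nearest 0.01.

RR_MH = Σ(aᵢ·n₀ᵢ/nᵢ) / Σ(cᵢ·n₁ᵢ/nᵢ), with n₁ᵢ = aᵢ+bᵢ (exposed), n₀ᵢ = cᵢ+dᵢ (unexposed), nᵢ = n₁ᵢ+n₀ᵢ.
Stratum 1 (Non-smokers): n₁ = 286, n₀ = 267, n = 553; a·n₀/n = 25·267/553 = 12.0705; c·n₁/n = 46·286/553 = 23.7902
Stratum 2 (Smokers): n₁ = 380, n₀ = 155, n = 535; a·n₀/n = 17·155/535 = 4.9252; c·n₁/n = 18·380/535 = 12.7850
RR_MH = (12.0705 + 4.9252) / (23.7902 + 12.7850) = 16.9958 / 36.5753 = 0.46468

0.46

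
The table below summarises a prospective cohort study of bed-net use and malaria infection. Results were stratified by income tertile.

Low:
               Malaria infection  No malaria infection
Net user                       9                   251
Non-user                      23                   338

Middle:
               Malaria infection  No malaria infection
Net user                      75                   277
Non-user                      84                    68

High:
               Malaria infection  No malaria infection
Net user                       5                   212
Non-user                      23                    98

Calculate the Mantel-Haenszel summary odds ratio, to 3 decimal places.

OR_MH = Σ(aᵢdᵢ/nᵢ) / Σ(bᵢcᵢ/nᵢ), where nᵢ is the stratum total.
Stratum 1 (Low): n = 621; a·d/n = 9·338/621 = 4.8986; b·c/n = 251·23/621 = 9.2963
Stratum 2 (Middle): n = 504; a·d/n = 75·68/504 = 10.1190; b·c/n = 277·84/504 = 46.1667
Stratum 3 (High): n = 338; a·d/n = 5·98/338 = 1.4497; b·c/n = 212·23/338 = 14.4260
OR_MH = (4.8986 + 10.1190 + 1.4497) / (9.2963 + 46.1667 + 14.4260) = 16.4673 / 69.8890 = 0.23562

0.236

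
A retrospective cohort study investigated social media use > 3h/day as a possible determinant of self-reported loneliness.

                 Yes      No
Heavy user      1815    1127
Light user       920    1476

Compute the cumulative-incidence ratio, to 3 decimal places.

1.607

Cells: a = 1815, b = 1127, c = 920, d = 1476.
Risk in exposed = 1815/2942 = 0.61693; risk in unexposed = 920/2396 = 0.38397.
RR = 0.61693 / 0.38397 = 1.60669
The risk among the exposed is 1.61 times that among the unexposed.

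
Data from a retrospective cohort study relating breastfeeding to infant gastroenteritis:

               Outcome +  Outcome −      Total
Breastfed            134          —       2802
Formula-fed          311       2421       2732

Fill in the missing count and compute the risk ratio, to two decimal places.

The missing cell is in the exposed row: 2802 − 134 = 2668.
So a = 134, b = 2668, c = 311, d = 2421.
RR = [a/(a+b)] / [c/(c+d)] = (134/2802) / (311/2732) = 0.04782/0.11384 = 0.42010

0.42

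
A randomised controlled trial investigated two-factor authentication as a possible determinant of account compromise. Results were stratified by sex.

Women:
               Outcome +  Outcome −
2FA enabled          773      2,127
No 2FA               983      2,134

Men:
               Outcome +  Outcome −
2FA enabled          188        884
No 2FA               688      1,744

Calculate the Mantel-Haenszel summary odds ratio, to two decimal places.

0.71

OR_MH = Σ(aᵢdᵢ/nᵢ) / Σ(bᵢcᵢ/nᵢ), where nᵢ is the stratum total.
Stratum 1 (Women): n = 6017; a·d/n = 773·2134/6017 = 274.1536; b·c/n = 2127·983/6017 = 347.4889
Stratum 2 (Men): n = 3504; a·d/n = 188·1744/3504 = 93.5708; b·c/n = 884·688/3504 = 173.5708
OR_MH = (274.1536 + 93.5708) / (347.4889 + 173.5708) = 367.7243 / 521.0597 = 0.70572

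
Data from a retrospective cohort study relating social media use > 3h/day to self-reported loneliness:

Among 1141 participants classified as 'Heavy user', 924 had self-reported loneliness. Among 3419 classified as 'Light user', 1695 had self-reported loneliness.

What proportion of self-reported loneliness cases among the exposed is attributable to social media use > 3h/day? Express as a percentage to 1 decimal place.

38.8

From the description: a = 924, b = 217, c = 1695, d = 1724.
Risk in exposed = 924/1141 = 0.80982; risk in unexposed = 1695/3419 = 0.49576.
RR = 0.80982/0.49576 = 1.63349
AR% = (RR − 1)/RR × 100 = (1.63349 − 1)/1.63349 × 100 = 38.7813%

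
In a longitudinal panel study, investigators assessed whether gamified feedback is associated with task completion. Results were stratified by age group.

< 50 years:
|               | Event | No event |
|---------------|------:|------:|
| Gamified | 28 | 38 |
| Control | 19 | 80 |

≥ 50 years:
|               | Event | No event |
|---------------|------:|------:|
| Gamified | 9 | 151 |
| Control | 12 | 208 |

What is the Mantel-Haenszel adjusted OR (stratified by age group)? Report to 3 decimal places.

2.023

OR_MH = Σ(aᵢdᵢ/nᵢ) / Σ(bᵢcᵢ/nᵢ), where nᵢ is the stratum total.
Stratum 1 (< 50 years): n = 165; a·d/n = 28·80/165 = 13.5758; b·c/n = 38·19/165 = 4.3758
Stratum 2 (≥ 50 years): n = 380; a·d/n = 9·208/380 = 4.9263; b·c/n = 151·12/380 = 4.7684
OR_MH = (13.5758 + 4.9263) / (4.3758 + 4.7684) = 18.5021 / 9.1442 = 2.02337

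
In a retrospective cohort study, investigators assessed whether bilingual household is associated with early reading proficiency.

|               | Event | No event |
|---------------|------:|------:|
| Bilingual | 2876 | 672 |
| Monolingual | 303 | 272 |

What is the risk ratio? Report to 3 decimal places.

1.538

Cells: a = 2876, b = 672, c = 303, d = 272.
Risk in exposed = 2876/3548 = 0.81060; risk in unexposed = 303/575 = 0.52696.
RR = 0.81060 / 0.52696 = 1.53826
The risk among the exposed is 1.54 times that among the unexposed.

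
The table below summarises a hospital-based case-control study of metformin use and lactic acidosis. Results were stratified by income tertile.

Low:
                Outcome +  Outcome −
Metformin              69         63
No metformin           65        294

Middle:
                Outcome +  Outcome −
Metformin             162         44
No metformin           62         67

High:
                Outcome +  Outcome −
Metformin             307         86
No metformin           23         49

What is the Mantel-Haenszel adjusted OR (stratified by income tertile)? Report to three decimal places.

5.115

OR_MH = Σ(aᵢdᵢ/nᵢ) / Σ(bᵢcᵢ/nᵢ), where nᵢ is the stratum total.
Stratum 1 (Low): n = 491; a·d/n = 69·294/491 = 41.3157; b·c/n = 63·65/491 = 8.3401
Stratum 2 (Middle): n = 335; a·d/n = 162·67/335 = 32.4000; b·c/n = 44·62/335 = 8.1433
Stratum 3 (High): n = 465; a·d/n = 307·49/465 = 32.3505; b·c/n = 86·23/465 = 4.2538
OR_MH = (41.3157 + 32.4000 + 32.3505) / (8.3401 + 8.1433 + 4.2538) = 106.0662 / 20.7372 = 5.11479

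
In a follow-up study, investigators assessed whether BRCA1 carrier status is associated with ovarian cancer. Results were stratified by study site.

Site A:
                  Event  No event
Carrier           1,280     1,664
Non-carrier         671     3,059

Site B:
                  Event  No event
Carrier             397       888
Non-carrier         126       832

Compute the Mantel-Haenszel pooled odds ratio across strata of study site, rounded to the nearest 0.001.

OR_MH = Σ(aᵢdᵢ/nᵢ) / Σ(bᵢcᵢ/nᵢ), where nᵢ is the stratum total.
Stratum 1 (Site A): n = 6674; a·d/n = 1280·3059/6674 = 586.6826; b·c/n = 1664·671/6674 = 167.2976
Stratum 2 (Site B): n = 2243; a·d/n = 397·832/2243 = 147.2599; b·c/n = 888·126/2243 = 49.8832
OR_MH = (586.6826 + 147.2599) / (167.2976 + 49.8832) = 733.9426 / 217.1808 = 3.37941

3.379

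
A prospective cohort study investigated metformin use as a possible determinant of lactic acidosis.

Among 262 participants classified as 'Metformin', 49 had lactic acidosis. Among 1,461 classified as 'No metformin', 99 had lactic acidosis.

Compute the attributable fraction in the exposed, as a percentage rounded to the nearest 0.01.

63.77

From the description: a = 49, b = 213, c = 99, d = 1362.
Risk in exposed = 49/262 = 0.18702; risk in unexposed = 99/1461 = 0.06776.
RR = 0.18702/0.06776 = 2.76000
AR% = (RR − 1)/RR × 100 = (2.76000 − 1)/2.76000 × 100 = 63.7682%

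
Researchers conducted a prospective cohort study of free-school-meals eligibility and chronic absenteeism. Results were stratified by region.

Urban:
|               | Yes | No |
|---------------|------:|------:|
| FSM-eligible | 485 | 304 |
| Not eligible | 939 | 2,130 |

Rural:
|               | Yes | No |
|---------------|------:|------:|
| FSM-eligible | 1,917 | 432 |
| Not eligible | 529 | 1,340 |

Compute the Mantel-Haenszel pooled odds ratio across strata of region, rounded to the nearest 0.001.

OR_MH = Σ(aᵢdᵢ/nᵢ) / Σ(bᵢcᵢ/nᵢ), where nᵢ is the stratum total.
Stratum 1 (Urban): n = 3858; a·d/n = 485·2130/3858 = 267.7683; b·c/n = 304·939/3858 = 73.9907
Stratum 2 (Rural): n = 4218; a·d/n = 1917·1340/4218 = 609.0043; b·c/n = 432·529/4218 = 54.1792
OR_MH = (267.7683 + 609.0043) / (73.9907 + 54.1792) = 876.7725 / 128.1699 = 6.84071

6.841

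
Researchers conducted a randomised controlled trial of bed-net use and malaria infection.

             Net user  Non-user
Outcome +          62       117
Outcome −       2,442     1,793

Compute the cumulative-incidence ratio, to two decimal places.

0.40

Reading the table with exposure as columns: a = 62 (Net user, case), b = 2442 (Net user, non-case), c = 117 (Non-user, case), d = 1793.
Risk in exposed = 62/2504 = 0.02476; risk in unexposed = 117/1910 = 0.06126.
RR = 0.02476 / 0.06126 = 0.40421
The risk is 60% lower among the exposed than among the unexposed.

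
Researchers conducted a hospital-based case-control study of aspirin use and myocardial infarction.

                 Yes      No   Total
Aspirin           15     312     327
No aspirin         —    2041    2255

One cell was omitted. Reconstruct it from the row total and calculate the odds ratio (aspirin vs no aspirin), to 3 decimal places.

0.459

The missing cell is in the unexposed row: 2255 − 2041 = 214.
So a = 15, b = 312, c = 214, d = 2041.
OR = (a·d)/(b·c) = (15 × 2041) / (312 × 214) = 30615 / 66768 = 0.45853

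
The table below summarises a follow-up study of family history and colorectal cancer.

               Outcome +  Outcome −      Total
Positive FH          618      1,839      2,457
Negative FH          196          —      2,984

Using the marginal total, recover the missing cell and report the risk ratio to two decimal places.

3.83

The missing cell is in the unexposed row: 2984 − 196 = 2788.
So a = 618, b = 1839, c = 196, d = 2788.
RR = [a/(a+b)] / [c/(c+d)] = (618/2457) / (196/2984) = 0.25153/0.06568 = 3.82936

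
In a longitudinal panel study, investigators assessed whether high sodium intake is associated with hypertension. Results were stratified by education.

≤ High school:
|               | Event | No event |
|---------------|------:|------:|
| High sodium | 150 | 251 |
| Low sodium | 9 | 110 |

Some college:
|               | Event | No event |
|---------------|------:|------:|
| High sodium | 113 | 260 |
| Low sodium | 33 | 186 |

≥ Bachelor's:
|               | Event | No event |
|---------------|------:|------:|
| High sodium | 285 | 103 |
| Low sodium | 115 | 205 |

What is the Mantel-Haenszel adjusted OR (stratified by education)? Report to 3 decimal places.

4.210

OR_MH = Σ(aᵢdᵢ/nᵢ) / Σ(bᵢcᵢ/nᵢ), where nᵢ is the stratum total.
Stratum 1 (≤ High school): n = 520; a·d/n = 150·110/520 = 31.7308; b·c/n = 251·9/520 = 4.3442
Stratum 2 (Some college): n = 592; a·d/n = 113·186/592 = 35.5034; b·c/n = 260·33/592 = 14.4932
Stratum 3 (≥ Bachelor's): n = 708; a·d/n = 285·205/708 = 82.5212; b·c/n = 103·115/708 = 16.7302
OR_MH = (31.7308 + 35.5034 + 82.5212) / (4.3442 + 14.4932 + 16.7302) = 149.7553 / 35.5677 = 4.21043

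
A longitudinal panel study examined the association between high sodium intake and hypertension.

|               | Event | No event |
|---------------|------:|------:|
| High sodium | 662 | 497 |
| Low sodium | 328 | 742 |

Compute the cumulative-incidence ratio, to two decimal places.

1.86

Cells: a = 662, b = 497, c = 328, d = 742.
Risk in exposed = 662/1159 = 0.57118; risk in unexposed = 328/1070 = 0.30654.
RR = 0.57118 / 0.30654 = 1.86331
The risk among the exposed is 1.86 times that among the unexposed.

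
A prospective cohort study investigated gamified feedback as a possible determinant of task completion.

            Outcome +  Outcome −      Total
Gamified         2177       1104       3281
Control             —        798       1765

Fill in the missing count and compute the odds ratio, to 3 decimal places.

The missing cell is in the unexposed row: 1765 − 798 = 967.
So a = 2177, b = 1104, c = 967, d = 798.
OR = (a·d)/(b·c) = (2177 × 798) / (1104 × 967) = 1737246 / 1067568 = 1.62729

1.627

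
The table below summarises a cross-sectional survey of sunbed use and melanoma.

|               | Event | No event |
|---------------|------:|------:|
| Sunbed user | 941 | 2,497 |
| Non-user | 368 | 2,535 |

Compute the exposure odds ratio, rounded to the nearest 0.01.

2.60

Cells: a = 941, b = 2497, c = 368, d = 2535.
OR = (a·d)/(b·c) = (941 × 2535) / (2497 × 368) = 2385435 / 918896 = 2.59598
The odds of melanoma are about 2.60 times as high in the sunbed user group.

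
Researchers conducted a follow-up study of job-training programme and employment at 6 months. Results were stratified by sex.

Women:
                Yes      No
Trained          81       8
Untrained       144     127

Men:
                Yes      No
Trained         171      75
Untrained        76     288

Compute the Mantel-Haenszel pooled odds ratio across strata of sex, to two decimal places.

OR_MH = Σ(aᵢdᵢ/nᵢ) / Σ(bᵢcᵢ/nᵢ), where nᵢ is the stratum total.
Stratum 1 (Women): n = 360; a·d/n = 81·127/360 = 28.5750; b·c/n = 8·144/360 = 3.2000
Stratum 2 (Men): n = 610; a·d/n = 171·288/610 = 80.7344; b·c/n = 75·76/610 = 9.3443
OR_MH = (28.5750 + 80.7344) / (3.2000 + 9.3443) = 109.3094 / 12.5443 = 8.71390

8.71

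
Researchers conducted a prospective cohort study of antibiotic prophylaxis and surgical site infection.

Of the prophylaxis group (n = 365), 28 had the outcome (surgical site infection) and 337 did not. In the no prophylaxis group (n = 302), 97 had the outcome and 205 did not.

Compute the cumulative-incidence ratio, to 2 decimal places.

From the description: a = 28, b = 337, c = 97, d = 205.
Risk in exposed = 28/365 = 0.07671; risk in unexposed = 97/302 = 0.32119.
RR = 0.07671 / 0.32119 = 0.23884
The risk is 76% lower among the exposed than among the unexposed.

0.24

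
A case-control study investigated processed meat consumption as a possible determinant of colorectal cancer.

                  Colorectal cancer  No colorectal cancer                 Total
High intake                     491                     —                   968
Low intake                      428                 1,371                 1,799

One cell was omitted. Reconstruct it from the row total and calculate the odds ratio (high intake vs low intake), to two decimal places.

The missing cell is in the exposed row: 968 − 491 = 477.
So a = 491, b = 477, c = 428, d = 1371.
OR = (a·d)/(b·c) = (491 × 1371) / (477 × 428) = 673161 / 204156 = 3.29729

3.30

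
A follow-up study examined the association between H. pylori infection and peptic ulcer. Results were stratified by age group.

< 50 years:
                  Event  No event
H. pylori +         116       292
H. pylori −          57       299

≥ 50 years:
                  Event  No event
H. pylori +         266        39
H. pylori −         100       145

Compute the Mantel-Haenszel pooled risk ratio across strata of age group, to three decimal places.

RR_MH = Σ(aᵢ·n₀ᵢ/nᵢ) / Σ(cᵢ·n₁ᵢ/nᵢ), with n₁ᵢ = aᵢ+bᵢ (exposed), n₀ᵢ = cᵢ+dᵢ (unexposed), nᵢ = n₁ᵢ+n₀ᵢ.
Stratum 1 (< 50 years): n₁ = 408, n₀ = 356, n = 764; a·n₀/n = 116·356/764 = 54.0524; c·n₁/n = 57·408/764 = 30.4398
Stratum 2 (≥ 50 years): n₁ = 305, n₀ = 245, n = 550; a·n₀/n = 266·245/550 = 118.4909; c·n₁/n = 100·305/550 = 55.4545
RR_MH = (54.0524 + 118.4909) / (30.4398 + 55.4545) = 172.5433 / 85.8943 = 2.00879

2.009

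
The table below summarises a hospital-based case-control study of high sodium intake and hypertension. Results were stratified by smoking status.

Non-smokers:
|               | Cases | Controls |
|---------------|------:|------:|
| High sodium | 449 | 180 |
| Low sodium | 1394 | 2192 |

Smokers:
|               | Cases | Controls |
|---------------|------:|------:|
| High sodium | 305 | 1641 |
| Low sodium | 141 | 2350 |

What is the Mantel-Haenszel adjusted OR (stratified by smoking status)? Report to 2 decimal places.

OR_MH = Σ(aᵢdᵢ/nᵢ) / Σ(bᵢcᵢ/nᵢ), where nᵢ is the stratum total.
Stratum 1 (Non-smokers): n = 4215; a·d/n = 449·2192/4215 = 233.5013; b·c/n = 180·1394/4215 = 59.5302
Stratum 2 (Smokers): n = 4437; a·d/n = 305·2350/4437 = 161.5393; b·c/n = 1641·141/4437 = 52.1481
OR_MH = (233.5013 + 161.5393) / (59.5302 + 52.1481) = 395.0406 / 111.6783 = 3.53731

3.54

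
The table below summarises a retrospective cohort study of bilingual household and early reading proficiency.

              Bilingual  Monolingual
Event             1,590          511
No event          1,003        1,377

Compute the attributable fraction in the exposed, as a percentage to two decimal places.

Reading the table with exposure as columns: a = 1590 (Bilingual, case), b = 1003 (Bilingual, non-case), c = 511 (Monolingual, case), d = 1377.
Risk in exposed = 1590/2593 = 0.61319; risk in unexposed = 511/1888 = 0.27066.
RR = 0.61319/0.27066 = 2.26556
AR% = (RR − 1)/RR × 100 = (2.26556 − 1)/2.26556 × 100 = 55.8608%

55.86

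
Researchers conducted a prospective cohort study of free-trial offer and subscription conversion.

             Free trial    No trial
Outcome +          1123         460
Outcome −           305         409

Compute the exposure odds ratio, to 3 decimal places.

3.274

Reading the table with exposure as columns: a = 1123 (Free trial, case), b = 305 (Free trial, non-case), c = 460 (No trial, case), d = 409.
OR = (a·d)/(b·c) = (1123 × 409) / (305 × 460) = 459307 / 140300 = 3.27375
The odds of subscription conversion are about 3.27 times as high in the free trial group.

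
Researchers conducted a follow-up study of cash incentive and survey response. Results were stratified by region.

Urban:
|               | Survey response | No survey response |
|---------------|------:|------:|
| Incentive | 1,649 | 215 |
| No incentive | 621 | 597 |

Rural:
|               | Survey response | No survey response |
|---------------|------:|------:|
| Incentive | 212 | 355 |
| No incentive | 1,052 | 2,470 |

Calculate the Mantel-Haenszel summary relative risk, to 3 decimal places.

RR_MH = Σ(aᵢ·n₀ᵢ/nᵢ) / Σ(cᵢ·n₁ᵢ/nᵢ), with n₁ᵢ = aᵢ+bᵢ (exposed), n₀ᵢ = cᵢ+dᵢ (unexposed), nᵢ = n₁ᵢ+n₀ᵢ.
Stratum 1 (Urban): n₁ = 1864, n₀ = 1218, n = 3082; a·n₀/n = 1649·1218/3082 = 651.6814; c·n₁/n = 621·1864/3082 = 375.5821
Stratum 2 (Rural): n₁ = 567, n₀ = 3522, n = 4089; a·n₀/n = 212·3522/4089 = 182.6031; c·n₁/n = 1052·567/4089 = 145.8753
RR_MH = (651.6814 + 182.6031) / (375.5821 + 145.8753) = 834.2845 / 521.4574 = 1.59991

1.600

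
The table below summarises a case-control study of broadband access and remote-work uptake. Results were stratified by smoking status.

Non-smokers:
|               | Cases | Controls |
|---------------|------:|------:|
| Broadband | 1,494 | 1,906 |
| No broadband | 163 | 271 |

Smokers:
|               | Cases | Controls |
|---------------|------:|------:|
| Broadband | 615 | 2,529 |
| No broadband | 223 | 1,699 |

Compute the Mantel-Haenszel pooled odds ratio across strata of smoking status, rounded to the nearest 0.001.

OR_MH = Σ(aᵢdᵢ/nᵢ) / Σ(bᵢcᵢ/nᵢ), where nᵢ is the stratum total.
Stratum 1 (Non-smokers): n = 3834; a·d/n = 1494·271/3834 = 105.6009; b·c/n = 1906·163/3834 = 81.0323
Stratum 2 (Smokers): n = 5066; a·d/n = 615·1699/5066 = 206.2544; b·c/n = 2529·223/5066 = 111.3239
OR_MH = (105.6009 + 206.2544) / (81.0323 + 111.3239) = 311.8554 / 192.3563 = 1.62124

1.621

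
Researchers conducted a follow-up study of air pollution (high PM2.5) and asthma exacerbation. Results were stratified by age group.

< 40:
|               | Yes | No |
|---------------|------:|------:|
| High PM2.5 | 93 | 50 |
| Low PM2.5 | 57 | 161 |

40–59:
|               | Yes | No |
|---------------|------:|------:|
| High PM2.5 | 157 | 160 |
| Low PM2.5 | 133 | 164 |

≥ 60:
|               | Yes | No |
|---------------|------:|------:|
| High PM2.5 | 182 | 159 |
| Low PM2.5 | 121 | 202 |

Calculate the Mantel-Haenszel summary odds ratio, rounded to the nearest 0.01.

1.94

OR_MH = Σ(aᵢdᵢ/nᵢ) / Σ(bᵢcᵢ/nᵢ), where nᵢ is the stratum total.
Stratum 1 (< 40): n = 361; a·d/n = 93·161/361 = 41.4765; b·c/n = 50·57/361 = 7.8947
Stratum 2 (40–59): n = 614; a·d/n = 157·164/614 = 41.9349; b·c/n = 160·133/614 = 34.6580
Stratum 3 (≥ 60): n = 664; a·d/n = 182·202/664 = 55.3675; b·c/n = 159·121/664 = 28.9744
OR_MH = (41.4765 + 41.9349 + 55.3675) / (7.8947 + 34.6580 + 28.9744) = 138.7788 / 71.5271 = 1.94023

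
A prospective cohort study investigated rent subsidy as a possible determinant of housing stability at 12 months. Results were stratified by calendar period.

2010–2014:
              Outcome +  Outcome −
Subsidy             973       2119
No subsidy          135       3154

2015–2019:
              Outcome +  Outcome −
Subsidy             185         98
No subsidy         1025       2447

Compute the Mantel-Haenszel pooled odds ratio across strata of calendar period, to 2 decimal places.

8.40

OR_MH = Σ(aᵢdᵢ/nᵢ) / Σ(bᵢcᵢ/nᵢ), where nᵢ is the stratum total.
Stratum 1 (2010–2014): n = 6381; a·d/n = 973·3154/6381 = 480.9343; b·c/n = 2119·135/6381 = 44.8307
Stratum 2 (2015–2019): n = 3755; a·d/n = 185·2447/3755 = 120.5579; b·c/n = 98·1025/3755 = 26.7510
OR_MH = (480.9343 + 120.5579) / (44.8307 + 26.7510) = 601.4923 / 71.5817 = 8.40287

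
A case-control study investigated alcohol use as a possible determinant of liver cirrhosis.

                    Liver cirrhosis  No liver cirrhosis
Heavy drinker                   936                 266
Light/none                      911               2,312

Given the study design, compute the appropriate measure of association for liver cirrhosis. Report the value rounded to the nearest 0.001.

Cells: a = 936, b = 266, c = 911, d = 2312.
This is a case-control study: participants were sampled on outcome status, so risks in the source population cannot be estimated directly — relative risk is not valid here. The odds ratio is the appropriate measure.
OR = (a·d)/(b·c) = (936 × 2312) / (266 × 911) = 2164032 / 242326 = 8.93025

8.930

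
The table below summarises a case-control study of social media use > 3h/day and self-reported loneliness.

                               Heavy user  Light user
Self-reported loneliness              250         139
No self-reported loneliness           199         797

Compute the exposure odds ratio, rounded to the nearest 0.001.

Reading the table with exposure as columns: a = 250 (Heavy user, case), b = 199 (Heavy user, non-case), c = 139 (Light user, case), d = 797.
OR = (a·d)/(b·c) = (250 × 797) / (199 × 139) = 199250 / 27661 = 7.20328
The odds of self-reported loneliness are about 7.20 times as high in the heavy user group.

7.203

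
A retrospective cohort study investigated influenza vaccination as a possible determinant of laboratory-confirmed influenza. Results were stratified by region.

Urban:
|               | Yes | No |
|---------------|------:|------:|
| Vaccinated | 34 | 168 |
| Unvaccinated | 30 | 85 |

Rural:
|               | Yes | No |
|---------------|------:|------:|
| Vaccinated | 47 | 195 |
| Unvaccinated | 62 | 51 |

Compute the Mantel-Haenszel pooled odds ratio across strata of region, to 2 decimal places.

0.32

OR_MH = Σ(aᵢdᵢ/nᵢ) / Σ(bᵢcᵢ/nᵢ), where nᵢ is the stratum total.
Stratum 1 (Urban): n = 317; a·d/n = 34·85/317 = 9.1167; b·c/n = 168·30/317 = 15.8991
Stratum 2 (Rural): n = 355; a·d/n = 47·51/355 = 6.7521; b·c/n = 195·62/355 = 34.0563
OR_MH = (9.1167 + 6.7521) / (15.8991 + 34.0563) = 15.8688 / 49.9554 = 0.31766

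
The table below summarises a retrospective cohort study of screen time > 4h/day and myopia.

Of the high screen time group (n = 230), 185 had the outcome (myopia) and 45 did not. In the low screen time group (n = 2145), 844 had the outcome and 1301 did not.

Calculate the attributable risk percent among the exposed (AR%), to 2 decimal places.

From the description: a = 185, b = 45, c = 844, d = 1301.
Risk in exposed = 185/230 = 0.80435; risk in unexposed = 844/2145 = 0.39347.
RR = 0.80435/0.39347 = 2.04423
AR% = (RR − 1)/RR × 100 = (2.04423 − 1)/2.04423 × 100 = 51.0817%

51.08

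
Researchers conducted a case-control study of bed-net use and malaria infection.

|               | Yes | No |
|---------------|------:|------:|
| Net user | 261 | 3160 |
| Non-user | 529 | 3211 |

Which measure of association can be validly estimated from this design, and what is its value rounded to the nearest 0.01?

0.50

Cells: a = 261, b = 3160, c = 529, d = 3211.
This is a case-control study: participants were sampled on outcome status, so risks in the source population cannot be estimated directly — relative risk is not valid here. The odds ratio is the appropriate measure.
OR = (a·d)/(b·c) = (261 × 3211) / (3160 × 529) = 838071 / 1671640 = 0.50135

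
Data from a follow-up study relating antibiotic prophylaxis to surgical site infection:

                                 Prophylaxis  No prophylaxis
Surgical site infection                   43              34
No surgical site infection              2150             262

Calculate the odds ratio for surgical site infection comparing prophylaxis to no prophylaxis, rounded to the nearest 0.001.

0.154

Reading the table with exposure as columns: a = 43 (Prophylaxis, case), b = 2150 (Prophylaxis, non-case), c = 34 (No prophylaxis, case), d = 262.
OR = (a·d)/(b·c) = (43 × 262) / (2150 × 34) = 11266 / 73100 = 0.15412
Exposure is associated with lower odds of surgical site infection (OR = 0.15 < 1).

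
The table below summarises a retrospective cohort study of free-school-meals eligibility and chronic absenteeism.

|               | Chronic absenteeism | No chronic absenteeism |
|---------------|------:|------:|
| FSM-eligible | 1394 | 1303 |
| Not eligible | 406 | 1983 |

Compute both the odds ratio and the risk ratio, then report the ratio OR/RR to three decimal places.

1.718

Cells: a = 1394, b = 1303, c = 406, d = 1983.
OR = (1394·1983)/(1303·406) = 2764302/529018 = 5.22535
Risk in exposed = 1394/2697 = 0.51687; risk in unexposed = 406/2389 = 0.16995; RR = 3.04139
OR/RR = 5.22535 / 3.04139 = 1.71808
The outcome is not rare, so the OR lies further from 1 than the RR.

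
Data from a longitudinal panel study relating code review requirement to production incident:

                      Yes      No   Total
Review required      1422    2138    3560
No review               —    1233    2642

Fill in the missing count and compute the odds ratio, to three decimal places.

0.582

The missing cell is in the unexposed row: 2642 − 1233 = 1409.
So a = 1422, b = 2138, c = 1409, d = 1233.
OR = (a·d)/(b·c) = (1422 × 1233) / (2138 × 1409) = 1753326 / 3012442 = 0.58203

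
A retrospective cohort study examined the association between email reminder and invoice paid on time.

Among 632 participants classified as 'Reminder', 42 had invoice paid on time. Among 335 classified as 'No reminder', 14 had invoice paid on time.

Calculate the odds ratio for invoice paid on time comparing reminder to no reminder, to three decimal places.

From the description: a = 42, b = 590, c = 14, d = 321.
OR = (a·d)/(b·c) = (42 × 321) / (590 × 14) = 13482 / 8260 = 1.63220
The odds of invoice paid on time are about 1.63 times as high in the reminder group.

1.632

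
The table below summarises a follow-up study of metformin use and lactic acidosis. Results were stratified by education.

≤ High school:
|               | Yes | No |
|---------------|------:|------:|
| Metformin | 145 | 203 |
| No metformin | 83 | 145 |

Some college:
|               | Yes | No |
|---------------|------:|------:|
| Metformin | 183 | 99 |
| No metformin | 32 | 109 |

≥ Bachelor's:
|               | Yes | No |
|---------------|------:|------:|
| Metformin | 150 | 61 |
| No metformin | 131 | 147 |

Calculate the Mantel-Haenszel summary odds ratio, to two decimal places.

OR_MH = Σ(aᵢdᵢ/nᵢ) / Σ(bᵢcᵢ/nᵢ), where nᵢ is the stratum total.
Stratum 1 (≤ High school): n = 576; a·d/n = 145·145/576 = 36.5017; b·c/n = 203·83/576 = 29.2517
Stratum 2 (Some college): n = 423; a·d/n = 183·109/423 = 47.1560; b·c/n = 99·32/423 = 7.4894
Stratum 3 (≥ Bachelor's): n = 489; a·d/n = 150·147/489 = 45.0920; b·c/n = 61·131/489 = 16.3415
OR_MH = (36.5017 + 47.1560 + 45.0920) / (29.2517 + 7.4894 + 16.3415) = 128.7498 / 53.0826 = 2.42546

2.43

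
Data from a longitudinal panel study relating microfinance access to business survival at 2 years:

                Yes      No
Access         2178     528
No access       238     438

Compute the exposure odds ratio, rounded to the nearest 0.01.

7.59

Cells: a = 2178, b = 528, c = 238, d = 438.
OR = (a·d)/(b·c) = (2178 × 438) / (528 × 238) = 953964 / 125664 = 7.59139
The odds of business survival at 2 years are about 7.59 times as high in the access group.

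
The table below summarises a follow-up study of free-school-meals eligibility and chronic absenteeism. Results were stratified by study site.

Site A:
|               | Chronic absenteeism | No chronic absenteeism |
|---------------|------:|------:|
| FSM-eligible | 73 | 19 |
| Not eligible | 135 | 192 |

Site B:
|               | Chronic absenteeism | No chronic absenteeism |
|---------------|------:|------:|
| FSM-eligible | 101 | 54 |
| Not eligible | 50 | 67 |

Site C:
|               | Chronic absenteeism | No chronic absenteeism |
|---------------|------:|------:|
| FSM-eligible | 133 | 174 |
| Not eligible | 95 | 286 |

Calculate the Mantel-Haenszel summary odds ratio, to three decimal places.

OR_MH = Σ(aᵢdᵢ/nᵢ) / Σ(bᵢcᵢ/nᵢ), where nᵢ is the stratum total.
Stratum 1 (Site A): n = 419; a·d/n = 73·192/419 = 33.4511; b·c/n = 19·135/419 = 6.1217
Stratum 2 (Site B): n = 272; a·d/n = 101·67/272 = 24.8787; b·c/n = 54·50/272 = 9.9265
Stratum 3 (Site C): n = 688; a·d/n = 133·286/688 = 55.2878; b·c/n = 174·95/688 = 24.0262
OR_MH = (33.4511 + 24.8787 + 55.2878) / (6.1217 + 9.9265 + 24.0262) = 113.6175 / 40.0744 = 2.83517

2.835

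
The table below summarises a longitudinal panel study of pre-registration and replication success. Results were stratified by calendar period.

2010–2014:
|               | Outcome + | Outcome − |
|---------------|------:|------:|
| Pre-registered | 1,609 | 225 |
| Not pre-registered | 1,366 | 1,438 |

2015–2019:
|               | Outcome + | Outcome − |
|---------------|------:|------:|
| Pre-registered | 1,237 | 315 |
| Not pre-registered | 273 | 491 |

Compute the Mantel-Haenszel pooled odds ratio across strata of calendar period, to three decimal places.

OR_MH = Σ(aᵢdᵢ/nᵢ) / Σ(bᵢcᵢ/nᵢ), where nᵢ is the stratum total.
Stratum 1 (2010–2014): n = 4638; a·d/n = 1609·1438/4638 = 498.8663; b·c/n = 225·1366/4638 = 66.2678
Stratum 2 (2015–2019): n = 2316; a·d/n = 1237·491/2316 = 262.2483; b·c/n = 315·273/2316 = 37.1308
OR_MH = (498.8663 + 262.2483) / (66.2678 + 37.1308) = 761.1146 / 103.3986 = 7.36097

7.361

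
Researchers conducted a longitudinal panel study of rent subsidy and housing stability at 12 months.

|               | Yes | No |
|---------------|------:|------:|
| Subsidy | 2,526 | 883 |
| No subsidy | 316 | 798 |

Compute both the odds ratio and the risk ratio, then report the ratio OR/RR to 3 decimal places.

2.766

Cells: a = 2526, b = 883, c = 316, d = 798.
OR = (2526·798)/(883·316) = 2015748/279028 = 7.22418
Risk in exposed = 2526/3409 = 0.74098; risk in unexposed = 316/1114 = 0.28366; RR = 2.61219
OR/RR = 7.22418 / 2.61219 = 2.76557
The outcome is not rare, so the OR lies further from 1 than the RR.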